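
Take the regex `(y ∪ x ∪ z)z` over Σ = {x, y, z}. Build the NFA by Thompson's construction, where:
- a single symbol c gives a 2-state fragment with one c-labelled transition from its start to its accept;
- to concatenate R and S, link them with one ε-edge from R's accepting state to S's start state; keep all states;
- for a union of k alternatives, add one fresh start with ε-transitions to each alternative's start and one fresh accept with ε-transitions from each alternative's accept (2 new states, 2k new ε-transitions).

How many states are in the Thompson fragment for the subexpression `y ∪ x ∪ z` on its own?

8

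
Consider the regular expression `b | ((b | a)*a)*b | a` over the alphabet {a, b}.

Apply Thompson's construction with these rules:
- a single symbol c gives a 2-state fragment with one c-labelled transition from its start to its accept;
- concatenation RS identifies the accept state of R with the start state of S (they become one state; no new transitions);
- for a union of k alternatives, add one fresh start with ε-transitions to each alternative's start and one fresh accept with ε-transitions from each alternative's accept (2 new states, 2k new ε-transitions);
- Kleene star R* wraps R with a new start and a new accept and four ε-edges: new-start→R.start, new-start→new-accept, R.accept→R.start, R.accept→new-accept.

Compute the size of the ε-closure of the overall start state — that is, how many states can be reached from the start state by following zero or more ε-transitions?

Compute the ε-closure size of each fragment's start state recursively; a symbol fragment's start has no outgoing ε-edge, so its closure is just itself (size 1).
  b | a → |ε-closure| = 1 + 1 + 1 = 3 (the new accept is not ε-reachable since no branch accepts ε)
  (b | a)* → new start has ε-edges to the inner start and to the new accept, so |ε-closure| = 2 + 3 = 5
  (b | a)*a → |ε-closure| = 5 + (1−1) = 5 (closure spills across the concat boundary because the left factor accepts ε)
  ((b | a)*a)* → |ε-closure| = 1 (new start) + 5 (body) + 1 (new accept) = 7
  ((b | a)*a)*b → the left operand accepts ε, so the closure extends into the next operand (the shared merged state is already counted); |ε-closure| = 7 + (1−1) = 7
  b | ((b | a)*a)*b | a → |ε-closure| = 1 + 1 + 7 + 1 = 10 (the new accept is not ε-reachable since no branch accepts ε)

10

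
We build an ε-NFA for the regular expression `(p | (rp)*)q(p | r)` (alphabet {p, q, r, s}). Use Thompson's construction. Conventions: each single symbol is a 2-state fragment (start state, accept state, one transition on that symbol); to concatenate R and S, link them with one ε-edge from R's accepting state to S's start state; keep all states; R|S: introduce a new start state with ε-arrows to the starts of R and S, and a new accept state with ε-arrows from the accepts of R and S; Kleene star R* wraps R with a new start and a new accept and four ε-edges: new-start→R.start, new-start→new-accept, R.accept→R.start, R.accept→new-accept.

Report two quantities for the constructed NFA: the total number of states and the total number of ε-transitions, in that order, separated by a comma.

Bottom-up over the parse tree:
Each of the 6 symbol leaves contributes 2 states and 0 ε-transitions.
  rp — 4 states, 1 ε-transition
  (rp)* — 6 states, 5 ε-transitions
  p | (rp)* — 10 states, 9 ε-transitions
  p | r — 6 states, 4 ε-transitions
  (p | (rp)*)q(p | r) — 18 states, 15 ε-transitions

18, 15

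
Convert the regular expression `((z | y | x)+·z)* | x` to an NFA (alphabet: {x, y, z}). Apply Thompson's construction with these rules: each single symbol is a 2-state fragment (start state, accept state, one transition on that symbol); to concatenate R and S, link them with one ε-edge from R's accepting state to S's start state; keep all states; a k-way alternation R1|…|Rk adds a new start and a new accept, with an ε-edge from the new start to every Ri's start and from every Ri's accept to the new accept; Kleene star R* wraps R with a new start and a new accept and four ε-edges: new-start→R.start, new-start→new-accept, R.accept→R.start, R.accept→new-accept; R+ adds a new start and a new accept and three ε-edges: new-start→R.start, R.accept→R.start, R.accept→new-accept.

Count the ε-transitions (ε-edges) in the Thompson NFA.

18

Building bottom-up:
Each of the 5 symbol leaves contributes 0 ε-transitions.
  z | y | x : 6 ε-transitions
  (z | y | x)+ : 9 ε-transitions
  (z | y | x)+·z : 10 ε-transitions
  ((z | y | x)+·z)* : 14 ε-transitions
  ((z | y | x)+·z)* | x : 18 ε-transitions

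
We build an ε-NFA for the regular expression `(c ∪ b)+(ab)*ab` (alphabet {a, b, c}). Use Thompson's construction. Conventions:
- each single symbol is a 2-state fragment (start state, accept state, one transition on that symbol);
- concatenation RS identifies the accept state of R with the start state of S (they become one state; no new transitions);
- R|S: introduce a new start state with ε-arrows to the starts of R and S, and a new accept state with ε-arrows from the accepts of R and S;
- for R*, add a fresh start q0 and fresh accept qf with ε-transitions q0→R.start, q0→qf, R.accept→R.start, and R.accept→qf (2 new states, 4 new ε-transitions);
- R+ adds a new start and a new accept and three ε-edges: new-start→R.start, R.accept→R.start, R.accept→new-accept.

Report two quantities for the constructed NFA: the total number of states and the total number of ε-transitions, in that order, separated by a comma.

Recursing over subexpressions:
Each of the 6 symbol leaves contributes 2 states and 0 ε-transitions.
  c ∪ b = 6 states, 4 ε-transitions
  (c ∪ b)+ = 8 states, 7 ε-transitions
  ab = 3 states, 0 ε-transitions
  (ab)* = 5 states, 4 ε-transitions
  (c ∪ b)+(ab)*ab = 14 states, 11 ε-transitions

14, 11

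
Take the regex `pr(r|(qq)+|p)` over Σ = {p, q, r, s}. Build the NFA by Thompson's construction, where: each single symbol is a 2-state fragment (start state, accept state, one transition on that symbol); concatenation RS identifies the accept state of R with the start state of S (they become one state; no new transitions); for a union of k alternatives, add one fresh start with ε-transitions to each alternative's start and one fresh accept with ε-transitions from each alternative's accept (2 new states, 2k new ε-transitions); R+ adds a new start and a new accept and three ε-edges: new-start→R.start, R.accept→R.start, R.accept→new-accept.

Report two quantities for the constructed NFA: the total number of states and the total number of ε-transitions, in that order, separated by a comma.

Recursing over subexpressions:
Each of the 6 symbol leaves contributes 2 states and 0 ε-transitions.
  qq = 3 states, 0 ε-transitions
  (qq)+ = 5 states, 3 ε-transitions
  r|(qq)+|p = 11 states, 9 ε-transitions
  pr(r|(qq)+|p) = 13 states, 9 ε-transitions

13, 9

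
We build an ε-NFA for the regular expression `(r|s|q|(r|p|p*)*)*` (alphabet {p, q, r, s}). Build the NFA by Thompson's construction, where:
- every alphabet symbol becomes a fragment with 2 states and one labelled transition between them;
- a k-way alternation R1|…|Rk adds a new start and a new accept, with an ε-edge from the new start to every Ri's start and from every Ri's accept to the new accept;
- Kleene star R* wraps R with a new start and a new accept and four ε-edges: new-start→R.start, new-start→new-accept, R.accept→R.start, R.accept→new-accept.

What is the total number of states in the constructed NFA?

22

Building bottom-up:
Each of the 6 symbol leaves contributes a 2-state fragment.
  p* : 4 states
  r|p|p* : 10 states
  (r|p|p*)* : 12 states
  r|s|q|(r|p|p*)* : 20 states
  (r|s|q|(r|p|p*)*)* : 22 states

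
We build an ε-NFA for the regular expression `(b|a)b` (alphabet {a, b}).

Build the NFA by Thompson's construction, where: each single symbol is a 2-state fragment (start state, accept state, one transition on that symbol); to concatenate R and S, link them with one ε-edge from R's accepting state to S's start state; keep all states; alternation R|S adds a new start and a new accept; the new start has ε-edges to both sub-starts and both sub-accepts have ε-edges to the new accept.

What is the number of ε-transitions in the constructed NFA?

5

Recursing over subexpressions:
Each of the 3 symbol leaves contributes 0 ε-transitions.
  b|a : 4 ε-transitions
  (b|a)b : 5 ε-transitions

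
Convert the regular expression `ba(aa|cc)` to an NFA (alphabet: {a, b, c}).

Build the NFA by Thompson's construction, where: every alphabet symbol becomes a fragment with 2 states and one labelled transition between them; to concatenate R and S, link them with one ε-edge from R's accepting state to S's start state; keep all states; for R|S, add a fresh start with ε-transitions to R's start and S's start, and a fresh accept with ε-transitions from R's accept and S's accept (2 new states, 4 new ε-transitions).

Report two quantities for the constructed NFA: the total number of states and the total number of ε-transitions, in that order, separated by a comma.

14, 8

Bottom-up over the parse tree:
Each of the 6 symbol leaves contributes 2 states and 0 ε-transitions.
  aa — 4 states, 1 ε-transition
  cc — 4 states, 1 ε-transition
  aa|cc — 10 states, 6 ε-transitions
  ba(aa|cc) — 14 states, 8 ε-transitions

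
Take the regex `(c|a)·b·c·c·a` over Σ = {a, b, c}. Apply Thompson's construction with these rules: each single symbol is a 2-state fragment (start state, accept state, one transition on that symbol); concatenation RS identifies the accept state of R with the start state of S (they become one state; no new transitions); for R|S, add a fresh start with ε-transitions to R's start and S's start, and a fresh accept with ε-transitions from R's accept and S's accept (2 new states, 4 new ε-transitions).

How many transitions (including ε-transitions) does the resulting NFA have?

Building bottom-up:
Each of the 6 symbol leaves contributes 1 transition (1 symbol, 0 ε).
  c|a → 6 transitions (2 symbol, 4 ε)
  (c|a)·b·c·c·a → 10 transitions (6 symbol, 4 ε)

10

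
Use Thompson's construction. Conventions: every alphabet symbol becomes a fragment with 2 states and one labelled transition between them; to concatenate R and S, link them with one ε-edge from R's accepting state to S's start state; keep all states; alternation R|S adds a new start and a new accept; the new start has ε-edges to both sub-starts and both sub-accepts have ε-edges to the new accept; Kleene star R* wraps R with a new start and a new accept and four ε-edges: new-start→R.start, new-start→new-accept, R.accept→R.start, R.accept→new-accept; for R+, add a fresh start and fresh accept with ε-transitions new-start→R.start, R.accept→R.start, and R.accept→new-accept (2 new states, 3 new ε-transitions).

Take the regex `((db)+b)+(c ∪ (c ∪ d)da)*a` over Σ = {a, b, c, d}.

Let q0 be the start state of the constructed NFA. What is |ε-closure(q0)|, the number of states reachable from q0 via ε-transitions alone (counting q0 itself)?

Compute the ε-closure size of each fragment's start state recursively; a symbol fragment's start has no outgoing ε-edge, so its closure is just itself (size 1).
  db — same as the first factor's closure: C = 1
  (db)+ — C = 1 + 1 = 2 (the body doesn't accept ε, so the new accept is not reached)
  (db)+b — same as the first factor's closure: C = 2
  ((db)+b)+ — new start ε-reaches only the body's start; the new accept needs a symbol first: C = 1 + 2 = 3
  c ∪ d — new start ε-reaches every alternative's start; none of them accept ε, so the new accept is not reached: C = 1 + 1 + 1 = 3
  (c ∪ d)da — same as the first factor's closure: C = 3
  c ∪ (c ∪ d)da — new start ε-reaches every alternative's start; none of them accept ε, so the new accept is not reached: C = 1 + 1 + 3 = 5
  (c ∪ (c ∪ d)da)* — new start has ε-edges to the inner start and to the new accept, so C = 2 + 5 = 7
  ((db)+b)+(c ∪ (c ∪ d)da)*a — C equals the left operand's closure size = 3 (its accept is not ε-reachable, so the closure stops there)

3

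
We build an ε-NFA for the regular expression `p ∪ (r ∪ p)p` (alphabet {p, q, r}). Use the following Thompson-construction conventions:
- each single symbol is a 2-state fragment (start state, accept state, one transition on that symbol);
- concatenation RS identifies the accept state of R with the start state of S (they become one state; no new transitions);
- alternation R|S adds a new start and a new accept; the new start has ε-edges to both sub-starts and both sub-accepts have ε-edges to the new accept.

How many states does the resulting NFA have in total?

Building bottom-up:
Each of the 4 symbol leaves contributes a 2-state fragment.
  r ∪ p — 6 states
  (r ∪ p)p — 7 states
  p ∪ (r ∪ p)p — 11 states

11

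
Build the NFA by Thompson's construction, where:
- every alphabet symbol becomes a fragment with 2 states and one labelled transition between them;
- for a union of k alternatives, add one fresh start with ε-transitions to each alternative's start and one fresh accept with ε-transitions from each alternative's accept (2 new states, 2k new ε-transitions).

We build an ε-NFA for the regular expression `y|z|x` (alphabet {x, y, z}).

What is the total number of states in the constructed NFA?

8

Bottom-up over the parse tree:
Each of the 3 symbol leaves contributes a 2-state fragment.
  y|z|x = 8 states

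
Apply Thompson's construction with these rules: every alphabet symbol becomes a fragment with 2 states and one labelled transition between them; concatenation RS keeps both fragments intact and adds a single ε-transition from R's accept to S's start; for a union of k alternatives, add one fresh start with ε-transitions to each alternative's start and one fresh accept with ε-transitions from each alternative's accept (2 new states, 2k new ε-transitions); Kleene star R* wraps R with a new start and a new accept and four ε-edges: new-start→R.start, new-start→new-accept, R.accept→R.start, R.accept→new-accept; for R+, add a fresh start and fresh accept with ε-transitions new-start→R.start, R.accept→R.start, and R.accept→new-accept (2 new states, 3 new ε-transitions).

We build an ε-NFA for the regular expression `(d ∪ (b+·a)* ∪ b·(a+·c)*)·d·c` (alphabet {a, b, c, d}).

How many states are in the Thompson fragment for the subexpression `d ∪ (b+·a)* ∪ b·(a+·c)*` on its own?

22

Fragment for `d ∪ (b+·a)* ∪ b·(a+·c)*`:
Each of the 6 symbol leaves contributes a 2-state fragment.
  b+ — 4 states
  b+·a — 6 states
  (b+·a)* — 8 states
  a+ — 4 states
  a+·c — 6 states
  (a+·c)* — 8 states
  b·(a+·c)* — 10 states
  d ∪ (b+·a)* ∪ b·(a+·c)* — 22 states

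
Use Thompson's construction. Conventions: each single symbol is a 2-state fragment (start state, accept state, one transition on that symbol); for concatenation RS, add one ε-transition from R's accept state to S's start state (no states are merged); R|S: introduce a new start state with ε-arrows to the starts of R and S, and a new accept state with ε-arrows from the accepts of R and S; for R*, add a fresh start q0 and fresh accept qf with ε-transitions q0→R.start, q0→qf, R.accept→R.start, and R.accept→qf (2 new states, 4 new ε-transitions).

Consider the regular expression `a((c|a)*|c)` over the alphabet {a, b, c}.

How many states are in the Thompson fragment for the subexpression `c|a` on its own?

6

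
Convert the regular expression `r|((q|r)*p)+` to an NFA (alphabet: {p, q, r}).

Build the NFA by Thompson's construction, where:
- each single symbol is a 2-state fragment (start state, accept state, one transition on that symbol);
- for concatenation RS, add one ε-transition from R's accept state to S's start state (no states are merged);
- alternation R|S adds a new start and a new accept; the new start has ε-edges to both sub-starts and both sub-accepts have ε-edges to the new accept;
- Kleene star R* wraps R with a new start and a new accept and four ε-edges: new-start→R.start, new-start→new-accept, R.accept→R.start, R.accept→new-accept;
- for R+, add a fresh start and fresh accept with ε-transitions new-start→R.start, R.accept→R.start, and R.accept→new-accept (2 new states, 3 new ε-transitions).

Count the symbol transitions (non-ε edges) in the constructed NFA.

Building bottom-up:
Each of the 4 symbol leaves contributes exactly 1 symbol transition.
  q|r : 2 symbol transitions
  (q|r)* : 2 symbol transitions
  (q|r)*p : 3 symbol transitions
  ((q|r)*p)+ : 3 symbol transitions
  r|((q|r)*p)+ : 4 symbol transitions

4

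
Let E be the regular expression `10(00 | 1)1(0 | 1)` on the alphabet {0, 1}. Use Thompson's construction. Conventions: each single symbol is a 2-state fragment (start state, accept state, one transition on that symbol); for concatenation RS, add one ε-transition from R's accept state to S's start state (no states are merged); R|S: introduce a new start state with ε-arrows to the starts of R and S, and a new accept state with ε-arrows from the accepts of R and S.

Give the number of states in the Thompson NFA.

Recursing over subexpressions:
Each of the 8 symbol leaves contributes a 2-state fragment.
  00 — 4 states
  00 | 1 — 8 states
  0 | 1 — 6 states
  10(00 | 1)1(0 | 1) — 20 states

20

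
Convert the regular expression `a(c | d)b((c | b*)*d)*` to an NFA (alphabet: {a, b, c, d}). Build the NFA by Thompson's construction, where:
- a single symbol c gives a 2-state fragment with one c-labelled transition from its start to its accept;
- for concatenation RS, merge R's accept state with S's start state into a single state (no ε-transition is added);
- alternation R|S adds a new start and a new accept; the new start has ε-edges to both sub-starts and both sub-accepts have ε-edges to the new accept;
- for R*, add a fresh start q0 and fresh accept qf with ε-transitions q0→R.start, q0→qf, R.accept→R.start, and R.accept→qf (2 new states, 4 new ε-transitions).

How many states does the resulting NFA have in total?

20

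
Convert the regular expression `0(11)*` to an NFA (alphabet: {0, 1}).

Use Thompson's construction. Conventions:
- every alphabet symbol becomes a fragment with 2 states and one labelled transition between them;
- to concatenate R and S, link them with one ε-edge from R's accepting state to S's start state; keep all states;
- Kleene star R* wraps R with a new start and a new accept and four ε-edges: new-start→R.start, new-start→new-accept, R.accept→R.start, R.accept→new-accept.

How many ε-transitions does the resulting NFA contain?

6

Per subexpression:
Each of the 3 symbol leaves contributes 0 ε-transitions.
  11 = 1 ε-transition
  (11)* = 5 ε-transitions
  0(11)* = 6 ε-transitions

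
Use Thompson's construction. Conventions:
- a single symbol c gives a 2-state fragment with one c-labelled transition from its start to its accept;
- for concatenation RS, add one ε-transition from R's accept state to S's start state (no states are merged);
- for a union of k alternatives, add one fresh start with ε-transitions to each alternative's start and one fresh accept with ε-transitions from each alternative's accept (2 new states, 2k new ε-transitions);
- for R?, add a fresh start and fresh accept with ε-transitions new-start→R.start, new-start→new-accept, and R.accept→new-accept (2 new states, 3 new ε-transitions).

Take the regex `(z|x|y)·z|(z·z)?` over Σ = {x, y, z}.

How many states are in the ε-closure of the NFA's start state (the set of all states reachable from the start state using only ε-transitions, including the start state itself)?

Work bottom-up. For each fragment F, track |ε-closure(F.start)| and whether F's accept lies in that closure (i.e. whether F accepts ε). A single-symbol fragment has closure size 1 and does not accept ε.
  z|x|y : |closure| = 1 + 1 + 1 + 1 = 4 (the new accept is not ε-reachable since no branch accepts ε)
  (z|x|y)·z : same as the first factor's closure: |closure| = 4
  z·z : |closure| equals the left operand's closure size = 1 (its accept is not ε-reachable, so the closure stops there)
  (z·z)? : new start has ε-edges to the inner start and to the new accept, so |closure| = 2 + 1 = 3
  (z|x|y)·z|(z·z)? : new start ε-reaches every alternative's start; at least one alternative accepts ε, so the union's new accept is reached too: |closure| = 1 + 4 + 3 + 1 = 9

9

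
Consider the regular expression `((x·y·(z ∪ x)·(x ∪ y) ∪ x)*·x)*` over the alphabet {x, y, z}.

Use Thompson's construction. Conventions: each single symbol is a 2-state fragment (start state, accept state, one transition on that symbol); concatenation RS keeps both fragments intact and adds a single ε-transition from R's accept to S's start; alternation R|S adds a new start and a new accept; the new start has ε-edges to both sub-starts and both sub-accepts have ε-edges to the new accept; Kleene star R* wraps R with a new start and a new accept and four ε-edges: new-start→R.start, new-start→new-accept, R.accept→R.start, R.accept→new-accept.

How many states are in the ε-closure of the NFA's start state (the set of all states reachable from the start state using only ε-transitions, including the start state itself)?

8

Work bottom-up. For each fragment F, track |ε-closure(F.start)| and whether F's accept lies in that closure (i.e. whether F accepts ε). A single-symbol fragment has closure size 1 and does not accept ε.
  z ∪ x — C = 1 + 1 + 1 = 3 (the new accept is not ε-reachable since no branch accepts ε)
  x ∪ y — C = 1 + 1 + 1 = 3 (the new accept is not ε-reachable since no branch accepts ε)
  x·y·(z ∪ x)·(x ∪ y) — C equals the left operand's closure size = 1 (its accept is not ε-reachable, so the closure stops there)
  x·y·(z ∪ x)·(x ∪ y) ∪ x — C = 1 + 1 + 1 = 3 (the new accept is not ε-reachable since no branch accepts ε)
  (x·y·(z ∪ x)·(x ∪ y) ∪ x)* — C = 1 (new start) + 3 (body) + 1 (new accept) = 5
  (x·y·(z ∪ x)·(x ∪ y) ∪ x)*·x — the left operand accepts ε, so the closure extends into the next operand (via the concat ε-link); C = 5 + 1 = 6
  ((x·y·(z ∪ x)·(x ∪ y) ∪ x)*·x)* — C = 1 (new start) + 6 (body) + 1 (new accept) = 8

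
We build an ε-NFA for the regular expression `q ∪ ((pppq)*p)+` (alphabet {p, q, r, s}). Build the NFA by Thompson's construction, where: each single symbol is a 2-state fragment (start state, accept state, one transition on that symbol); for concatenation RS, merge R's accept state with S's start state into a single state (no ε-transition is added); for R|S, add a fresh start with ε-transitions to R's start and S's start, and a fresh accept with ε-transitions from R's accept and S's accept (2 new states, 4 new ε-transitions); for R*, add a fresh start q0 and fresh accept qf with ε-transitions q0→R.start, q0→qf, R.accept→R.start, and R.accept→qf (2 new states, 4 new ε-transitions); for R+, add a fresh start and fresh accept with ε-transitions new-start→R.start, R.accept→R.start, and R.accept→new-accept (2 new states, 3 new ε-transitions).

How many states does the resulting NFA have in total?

14

Per subexpression:
Each of the 6 symbol leaves contributes a 2-state fragment.
  pppq : 5 states
  (pppq)* : 7 states
  (pppq)*p : 8 states
  ((pppq)*p)+ : 10 states
  q ∪ ((pppq)*p)+ : 14 states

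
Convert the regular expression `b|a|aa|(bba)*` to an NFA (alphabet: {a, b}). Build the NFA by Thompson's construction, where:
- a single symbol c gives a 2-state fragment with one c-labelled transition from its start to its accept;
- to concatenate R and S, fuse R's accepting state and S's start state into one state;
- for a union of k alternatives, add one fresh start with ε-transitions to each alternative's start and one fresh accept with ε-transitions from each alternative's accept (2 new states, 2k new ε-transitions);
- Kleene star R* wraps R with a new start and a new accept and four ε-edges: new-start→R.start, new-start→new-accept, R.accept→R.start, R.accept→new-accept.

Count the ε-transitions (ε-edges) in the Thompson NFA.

12

Building bottom-up:
Each of the 7 symbol leaves contributes 0 ε-transitions.
  aa : 0 ε-transitions
  bba : 0 ε-transitions
  (bba)* : 4 ε-transitions
  b|a|aa|(bba)* : 12 ε-transitions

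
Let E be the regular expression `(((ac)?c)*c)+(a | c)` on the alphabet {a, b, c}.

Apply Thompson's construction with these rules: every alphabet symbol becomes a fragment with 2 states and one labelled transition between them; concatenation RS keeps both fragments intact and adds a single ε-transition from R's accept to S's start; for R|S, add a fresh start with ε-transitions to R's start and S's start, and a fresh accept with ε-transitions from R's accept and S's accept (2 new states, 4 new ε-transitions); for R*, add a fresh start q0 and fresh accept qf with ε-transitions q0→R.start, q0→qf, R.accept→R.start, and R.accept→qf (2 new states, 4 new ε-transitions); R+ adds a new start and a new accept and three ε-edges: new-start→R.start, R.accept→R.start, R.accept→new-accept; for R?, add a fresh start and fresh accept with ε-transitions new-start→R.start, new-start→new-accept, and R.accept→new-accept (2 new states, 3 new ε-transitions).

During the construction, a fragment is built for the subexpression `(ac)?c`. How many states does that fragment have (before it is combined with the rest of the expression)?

8

Fragment for `(ac)?c`:
Each of the 3 symbol leaves contributes a 2-state fragment.
  ac : 4 states
  (ac)? : 6 states
  (ac)?c : 8 states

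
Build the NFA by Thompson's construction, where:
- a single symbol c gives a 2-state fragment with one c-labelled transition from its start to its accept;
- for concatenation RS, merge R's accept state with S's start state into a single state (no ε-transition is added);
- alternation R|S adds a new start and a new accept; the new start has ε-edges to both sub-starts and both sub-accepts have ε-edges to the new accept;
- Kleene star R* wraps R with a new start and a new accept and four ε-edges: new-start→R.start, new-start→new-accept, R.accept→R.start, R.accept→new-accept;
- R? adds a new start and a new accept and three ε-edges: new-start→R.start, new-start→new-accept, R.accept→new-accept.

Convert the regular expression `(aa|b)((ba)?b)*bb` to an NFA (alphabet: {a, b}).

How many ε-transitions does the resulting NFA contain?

Building bottom-up:
Each of the 8 symbol leaves contributes 0 ε-transitions.
  aa = 0 ε-transitions
  aa|b = 4 ε-transitions
  ba = 0 ε-transitions
  (ba)? = 3 ε-transitions
  (ba)?b = 3 ε-transitions
  ((ba)?b)* = 7 ε-transitions
  (aa|b)((ba)?b)*bb = 11 ε-transitions

11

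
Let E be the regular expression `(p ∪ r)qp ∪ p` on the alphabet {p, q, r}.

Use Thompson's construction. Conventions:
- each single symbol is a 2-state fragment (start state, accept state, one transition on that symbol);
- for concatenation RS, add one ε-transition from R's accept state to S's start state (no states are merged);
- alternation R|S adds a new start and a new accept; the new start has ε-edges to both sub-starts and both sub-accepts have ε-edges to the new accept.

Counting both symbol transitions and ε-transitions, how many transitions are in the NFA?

15

Bottom-up over the parse tree:
Each of the 5 symbol leaves contributes 1 transition (1 symbol, 0 ε).
  p ∪ r = 6 transitions (2 symbol, 4 ε)
  (p ∪ r)qp = 10 transitions (4 symbol, 6 ε)
  (p ∪ r)qp ∪ p = 15 transitions (5 symbol, 10 ε)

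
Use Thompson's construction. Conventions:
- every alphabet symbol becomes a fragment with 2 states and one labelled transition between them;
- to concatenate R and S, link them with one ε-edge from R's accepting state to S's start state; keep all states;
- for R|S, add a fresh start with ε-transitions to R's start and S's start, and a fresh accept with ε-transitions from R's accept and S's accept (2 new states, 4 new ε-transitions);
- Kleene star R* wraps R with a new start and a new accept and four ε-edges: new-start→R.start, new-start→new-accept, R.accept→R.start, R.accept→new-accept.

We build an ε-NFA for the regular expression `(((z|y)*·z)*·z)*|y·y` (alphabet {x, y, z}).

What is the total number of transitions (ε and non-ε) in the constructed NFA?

29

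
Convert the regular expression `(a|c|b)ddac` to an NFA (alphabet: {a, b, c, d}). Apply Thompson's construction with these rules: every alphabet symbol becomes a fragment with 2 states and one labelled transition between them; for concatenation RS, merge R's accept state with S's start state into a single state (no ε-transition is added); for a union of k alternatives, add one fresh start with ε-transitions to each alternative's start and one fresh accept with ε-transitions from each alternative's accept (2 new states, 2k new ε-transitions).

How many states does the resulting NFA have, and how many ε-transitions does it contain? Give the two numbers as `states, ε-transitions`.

12, 6

Bottom-up over the parse tree:
Each of the 7 symbol leaves contributes 2 states and 0 ε-transitions.
  a|c|b → 8 states, 6 ε-transitions
  (a|c|b)ddac → 12 states, 6 ε-transitions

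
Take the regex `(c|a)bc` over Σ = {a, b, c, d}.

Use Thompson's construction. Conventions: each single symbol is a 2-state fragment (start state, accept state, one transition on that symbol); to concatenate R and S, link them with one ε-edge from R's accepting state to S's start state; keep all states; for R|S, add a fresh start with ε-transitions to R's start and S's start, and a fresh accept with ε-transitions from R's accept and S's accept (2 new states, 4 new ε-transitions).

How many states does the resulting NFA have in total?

10

Bottom-up over the parse tree:
Each of the 4 symbol leaves contributes a 2-state fragment.
  c|a — 6 states
  (c|a)bc — 10 states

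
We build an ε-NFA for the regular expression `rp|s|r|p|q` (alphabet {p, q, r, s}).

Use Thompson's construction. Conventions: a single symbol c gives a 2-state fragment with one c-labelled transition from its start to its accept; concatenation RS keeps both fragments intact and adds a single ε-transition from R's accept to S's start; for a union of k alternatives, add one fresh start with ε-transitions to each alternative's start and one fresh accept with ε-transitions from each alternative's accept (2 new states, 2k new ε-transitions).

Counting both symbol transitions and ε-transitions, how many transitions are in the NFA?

Per subexpression:
Each of the 6 symbol leaves contributes 1 transition (1 symbol, 0 ε).
  rp = 3 transitions (2 symbol, 1 ε)
  rp|s|r|p|q = 17 transitions (6 symbol, 11 ε)

17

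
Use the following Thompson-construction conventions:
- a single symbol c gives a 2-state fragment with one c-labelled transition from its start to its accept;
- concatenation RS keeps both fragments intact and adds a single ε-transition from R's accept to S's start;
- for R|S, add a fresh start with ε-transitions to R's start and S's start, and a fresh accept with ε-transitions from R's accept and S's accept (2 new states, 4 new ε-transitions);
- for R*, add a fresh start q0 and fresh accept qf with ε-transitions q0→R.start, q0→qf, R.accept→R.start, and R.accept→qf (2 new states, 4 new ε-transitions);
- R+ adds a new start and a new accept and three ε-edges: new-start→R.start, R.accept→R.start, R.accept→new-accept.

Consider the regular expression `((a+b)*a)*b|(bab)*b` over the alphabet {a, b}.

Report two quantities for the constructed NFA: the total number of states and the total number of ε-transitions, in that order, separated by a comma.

26, 25

Building bottom-up:
Each of the 8 symbol leaves contributes 2 states and 0 ε-transitions.
  a+ = 4 states, 3 ε-transitions
  a+b = 6 states, 4 ε-transitions
  (a+b)* = 8 states, 8 ε-transitions
  (a+b)*a = 10 states, 9 ε-transitions
  ((a+b)*a)* = 12 states, 13 ε-transitions
  ((a+b)*a)*b = 14 states, 14 ε-transitions
  bab = 6 states, 2 ε-transitions
  (bab)* = 8 states, 6 ε-transitions
  (bab)*b = 10 states, 7 ε-transitions
  ((a+b)*a)*b|(bab)*b = 26 states, 25 ε-transitions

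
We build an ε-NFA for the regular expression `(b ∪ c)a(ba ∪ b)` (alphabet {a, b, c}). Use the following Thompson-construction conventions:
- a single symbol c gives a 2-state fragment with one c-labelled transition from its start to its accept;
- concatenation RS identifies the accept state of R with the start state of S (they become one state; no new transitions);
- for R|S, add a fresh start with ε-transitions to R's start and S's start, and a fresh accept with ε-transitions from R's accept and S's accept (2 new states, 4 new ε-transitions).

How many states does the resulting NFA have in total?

13

Bottom-up over the parse tree:
Each of the 6 symbol leaves contributes a 2-state fragment.
  b ∪ c : 6 states
  ba : 3 states
  ba ∪ b : 7 states
  (b ∪ c)a(ba ∪ b) : 13 states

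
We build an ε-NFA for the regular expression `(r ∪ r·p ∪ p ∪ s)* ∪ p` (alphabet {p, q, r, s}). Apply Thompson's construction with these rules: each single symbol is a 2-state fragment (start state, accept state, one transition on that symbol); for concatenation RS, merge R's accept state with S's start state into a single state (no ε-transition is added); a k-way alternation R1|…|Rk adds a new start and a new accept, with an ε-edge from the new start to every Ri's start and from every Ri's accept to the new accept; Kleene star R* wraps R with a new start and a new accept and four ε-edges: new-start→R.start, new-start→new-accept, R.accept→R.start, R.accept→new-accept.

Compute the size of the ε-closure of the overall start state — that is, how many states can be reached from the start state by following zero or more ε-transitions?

Compute the ε-closure size of each fragment's start state recursively; a symbol fragment's start has no outgoing ε-edge, so its closure is just itself (size 1).
  r·p : same as the first factor's closure: |ε-closure| = 1
  r ∪ r·p ∪ p ∪ s : new start ε-reaches every alternative's start; none of them accept ε, so the new accept is not reached: |ε-closure| = 1 + 1 + 1 + 1 + 1 = 5
  (r ∪ r·p ∪ p ∪ s)* : new start has ε-edges to the inner start and to the new accept, so |ε-closure| = 2 + 5 = 7
  (r ∪ r·p ∪ p ∪ s)* ∪ p : new start ε-reaches every alternative's start; at least one alternative accepts ε, so the union's new accept is reached too: |ε-closure| = 1 + 7 + 1 + 1 = 10

10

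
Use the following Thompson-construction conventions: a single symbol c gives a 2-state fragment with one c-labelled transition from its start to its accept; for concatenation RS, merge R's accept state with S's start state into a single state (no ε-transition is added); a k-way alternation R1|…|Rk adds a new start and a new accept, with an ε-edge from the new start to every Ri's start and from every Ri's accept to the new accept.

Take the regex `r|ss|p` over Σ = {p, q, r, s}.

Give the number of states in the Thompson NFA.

By structural recursion:
Each of the 4 symbol leaves contributes a 2-state fragment.
  ss — 3 states
  r|ss|p — 9 states

9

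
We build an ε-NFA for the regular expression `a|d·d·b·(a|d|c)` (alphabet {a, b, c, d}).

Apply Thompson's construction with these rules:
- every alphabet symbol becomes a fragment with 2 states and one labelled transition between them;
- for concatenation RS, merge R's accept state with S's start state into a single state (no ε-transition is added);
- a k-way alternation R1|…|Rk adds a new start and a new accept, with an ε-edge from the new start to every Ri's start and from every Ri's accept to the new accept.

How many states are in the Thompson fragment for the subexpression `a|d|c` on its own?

8

Fragment for `a|d|c`:
Each of the 3 symbol leaves contributes a 2-state fragment.
  a|d|c = 8 states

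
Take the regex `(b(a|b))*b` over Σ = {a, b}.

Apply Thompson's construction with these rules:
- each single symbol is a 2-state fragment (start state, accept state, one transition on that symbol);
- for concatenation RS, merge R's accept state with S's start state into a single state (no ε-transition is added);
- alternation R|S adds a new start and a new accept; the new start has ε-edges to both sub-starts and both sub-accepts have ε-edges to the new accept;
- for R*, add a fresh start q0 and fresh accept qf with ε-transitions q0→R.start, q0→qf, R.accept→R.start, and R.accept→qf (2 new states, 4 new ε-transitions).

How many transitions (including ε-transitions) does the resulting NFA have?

Recursing over subexpressions:
Each of the 4 symbol leaves contributes 1 transition (1 symbol, 0 ε).
  a|b — 6 transitions (2 symbol, 4 ε)
  b(a|b) — 7 transitions (3 symbol, 4 ε)
  (b(a|b))* — 11 transitions (3 symbol, 8 ε)
  (b(a|b))*b — 12 transitions (4 symbol, 8 ε)

12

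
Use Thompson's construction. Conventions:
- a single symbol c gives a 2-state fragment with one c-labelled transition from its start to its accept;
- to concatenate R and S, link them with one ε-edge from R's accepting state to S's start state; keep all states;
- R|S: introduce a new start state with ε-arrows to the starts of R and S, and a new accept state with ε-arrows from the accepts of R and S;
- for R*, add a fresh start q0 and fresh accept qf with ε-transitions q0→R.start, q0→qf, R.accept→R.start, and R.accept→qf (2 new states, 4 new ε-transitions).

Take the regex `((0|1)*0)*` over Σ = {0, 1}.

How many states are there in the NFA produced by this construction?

12

Bottom-up over the parse tree:
Each of the 3 symbol leaves contributes a 2-state fragment.
  0|1 : 6 states
  (0|1)* : 8 states
  (0|1)*0 : 10 states
  ((0|1)*0)* : 12 states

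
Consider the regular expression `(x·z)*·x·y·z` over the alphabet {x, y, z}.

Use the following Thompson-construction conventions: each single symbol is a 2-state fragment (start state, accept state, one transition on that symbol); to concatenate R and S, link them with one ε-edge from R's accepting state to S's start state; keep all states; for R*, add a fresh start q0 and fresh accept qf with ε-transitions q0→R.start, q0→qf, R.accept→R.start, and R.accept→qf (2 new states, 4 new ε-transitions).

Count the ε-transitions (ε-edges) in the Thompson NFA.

Recursing over subexpressions:
Each of the 5 symbol leaves contributes 0 ε-transitions.
  x·z → 1 ε-transition
  (x·z)* → 5 ε-transitions
  (x·z)*·x·y·z → 8 ε-transitions

8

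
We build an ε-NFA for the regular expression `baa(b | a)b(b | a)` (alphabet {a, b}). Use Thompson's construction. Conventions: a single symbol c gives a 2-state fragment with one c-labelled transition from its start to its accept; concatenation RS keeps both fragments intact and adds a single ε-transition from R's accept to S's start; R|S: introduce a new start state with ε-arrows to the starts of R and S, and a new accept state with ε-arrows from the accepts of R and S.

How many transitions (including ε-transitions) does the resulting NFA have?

21

Recursing over subexpressions:
Each of the 8 symbol leaves contributes 1 transition (1 symbol, 0 ε).
  b | a → 6 transitions (2 symbol, 4 ε)
  b | a → 6 transitions (2 symbol, 4 ε)
  baa(b | a)b(b | a) → 21 transitions (8 symbol, 13 ε)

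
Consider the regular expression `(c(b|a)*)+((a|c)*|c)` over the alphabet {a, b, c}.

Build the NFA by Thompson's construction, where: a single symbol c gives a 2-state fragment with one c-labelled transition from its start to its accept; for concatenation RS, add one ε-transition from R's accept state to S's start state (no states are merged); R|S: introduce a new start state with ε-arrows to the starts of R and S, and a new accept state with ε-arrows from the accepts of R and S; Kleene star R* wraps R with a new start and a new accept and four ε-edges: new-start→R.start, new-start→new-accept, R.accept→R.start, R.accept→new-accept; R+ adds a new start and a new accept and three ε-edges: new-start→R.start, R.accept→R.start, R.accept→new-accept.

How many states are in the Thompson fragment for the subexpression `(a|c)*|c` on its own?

Fragment for `(a|c)*|c`:
Each of the 3 symbol leaves contributes a 2-state fragment.
  a|c — 6 states
  (a|c)* — 8 states
  (a|c)*|c — 12 states

12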